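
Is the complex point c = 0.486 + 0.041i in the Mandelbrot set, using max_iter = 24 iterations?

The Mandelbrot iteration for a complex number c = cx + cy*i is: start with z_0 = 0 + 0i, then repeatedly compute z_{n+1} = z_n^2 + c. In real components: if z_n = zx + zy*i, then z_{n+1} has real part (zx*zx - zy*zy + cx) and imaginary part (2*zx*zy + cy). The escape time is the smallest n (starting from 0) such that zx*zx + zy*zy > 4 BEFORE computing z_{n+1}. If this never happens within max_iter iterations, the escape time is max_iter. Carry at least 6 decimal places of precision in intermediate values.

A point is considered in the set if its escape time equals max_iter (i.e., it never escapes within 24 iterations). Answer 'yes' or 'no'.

z_0 = 0 + 0i, c = 0.4860 + 0.0410i
Iter 1: z = 0.4860 + 0.0410i, |z|^2 = 0.2379
Iter 2: z = 0.7205 + 0.0809i, |z|^2 = 0.5257
Iter 3: z = 0.9986 + 0.1575i, |z|^2 = 1.0220
Iter 4: z = 1.4584 + 0.3556i, |z|^2 = 2.2534
Iter 5: z = 2.4865 + 1.0782i, |z|^2 = 7.3451
Escaped at iteration 5

Answer: no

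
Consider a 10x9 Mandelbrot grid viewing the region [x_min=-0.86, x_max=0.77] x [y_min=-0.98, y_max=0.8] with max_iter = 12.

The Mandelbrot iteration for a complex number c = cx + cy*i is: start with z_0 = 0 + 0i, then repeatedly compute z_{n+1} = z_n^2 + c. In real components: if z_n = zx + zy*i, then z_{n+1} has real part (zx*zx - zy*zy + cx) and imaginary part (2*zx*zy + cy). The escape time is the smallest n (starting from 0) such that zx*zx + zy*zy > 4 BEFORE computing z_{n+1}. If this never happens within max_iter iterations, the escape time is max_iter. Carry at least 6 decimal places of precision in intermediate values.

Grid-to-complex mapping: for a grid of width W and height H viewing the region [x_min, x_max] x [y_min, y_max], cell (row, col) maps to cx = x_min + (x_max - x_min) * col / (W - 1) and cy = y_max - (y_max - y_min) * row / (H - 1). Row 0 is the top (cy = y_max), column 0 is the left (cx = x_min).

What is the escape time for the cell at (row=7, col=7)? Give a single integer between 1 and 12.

z_0 = 0 + 0i, c = 0.4078 + -0.7575i
Iter 1: z = 0.4078 + -0.7575i, |z|^2 = 0.7401
Iter 2: z = 0.0003 + -1.3753i, |z|^2 = 1.8914
Iter 3: z = -1.4836 + -0.7582i, |z|^2 = 2.7760
Iter 4: z = 2.0341 + 1.4923i, |z|^2 = 6.3643
Escaped at iteration 4

Answer: 4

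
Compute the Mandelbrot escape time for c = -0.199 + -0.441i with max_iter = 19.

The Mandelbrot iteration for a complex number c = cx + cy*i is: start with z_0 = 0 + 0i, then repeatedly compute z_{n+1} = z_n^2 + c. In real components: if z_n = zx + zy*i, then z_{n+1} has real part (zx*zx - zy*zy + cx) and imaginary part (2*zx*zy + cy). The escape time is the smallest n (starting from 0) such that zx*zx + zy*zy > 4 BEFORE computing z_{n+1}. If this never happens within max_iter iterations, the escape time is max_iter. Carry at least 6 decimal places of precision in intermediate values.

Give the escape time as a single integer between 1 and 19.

z_0 = 0 + 0i, c = -0.1990 + -0.4410i
Iter 1: z = -0.1990 + -0.4410i, |z|^2 = 0.2341
Iter 2: z = -0.3539 + -0.2655i, |z|^2 = 0.1957
Iter 3: z = -0.1442 + -0.2531i, |z|^2 = 0.0849
Iter 4: z = -0.2423 + -0.3680i, |z|^2 = 0.1941
Iter 5: z = -0.2757 + -0.2627i, |z|^2 = 0.1450
Iter 6: z = -0.1920 + -0.2961i, |z|^2 = 0.1246
Iter 7: z = -0.2498 + -0.3273i, |z|^2 = 0.1695
Iter 8: z = -0.2437 + -0.2775i, |z|^2 = 0.1364
Iter 9: z = -0.2166 + -0.3058i, |z|^2 = 0.1404
Iter 10: z = -0.2456 + -0.3085i, |z|^2 = 0.1555
Iter 11: z = -0.2339 + -0.2895i, |z|^2 = 0.1385
Iter 12: z = -0.2281 + -0.3056i, |z|^2 = 0.1454
Iter 13: z = -0.2404 + -0.3016i, |z|^2 = 0.1487
Iter 14: z = -0.2322 + -0.2960i, |z|^2 = 0.1415
Iter 15: z = -0.2327 + -0.3035i, |z|^2 = 0.1463
Iter 16: z = -0.2370 + -0.2997i, |z|^2 = 0.1460
Iter 17: z = -0.2327 + -0.2989i, |z|^2 = 0.1435
Iter 18: z = -0.2342 + -0.3019i, |z|^2 = 0.1460

Answer: 19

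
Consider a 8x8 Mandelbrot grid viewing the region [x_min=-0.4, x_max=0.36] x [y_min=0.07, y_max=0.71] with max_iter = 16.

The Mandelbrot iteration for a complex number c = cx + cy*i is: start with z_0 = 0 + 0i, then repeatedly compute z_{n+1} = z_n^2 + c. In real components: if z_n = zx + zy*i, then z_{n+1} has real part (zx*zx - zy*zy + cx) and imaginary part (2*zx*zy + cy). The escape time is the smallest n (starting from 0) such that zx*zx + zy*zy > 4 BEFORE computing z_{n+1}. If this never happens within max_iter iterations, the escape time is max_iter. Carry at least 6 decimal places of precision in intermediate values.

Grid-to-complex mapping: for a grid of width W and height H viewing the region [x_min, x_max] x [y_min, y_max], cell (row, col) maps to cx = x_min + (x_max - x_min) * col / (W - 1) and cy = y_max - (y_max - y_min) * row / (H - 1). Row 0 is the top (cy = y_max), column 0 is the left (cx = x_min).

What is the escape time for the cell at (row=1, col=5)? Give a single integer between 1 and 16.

Answer: 16

Derivation:
z_0 = 0 + 0i, c = 0.1429 + 0.6186i
Iter 1: z = 0.1429 + 0.6186i, |z|^2 = 0.4030
Iter 2: z = -0.2194 + 0.7953i, |z|^2 = 0.6806
Iter 3: z = -0.4415 + 0.2696i, |z|^2 = 0.2677
Iter 4: z = 0.2651 + 0.3805i, |z|^2 = 0.2150
Iter 5: z = 0.0684 + 0.8203i, |z|^2 = 0.6776
Iter 6: z = -0.5253 + 0.7308i, |z|^2 = 0.8100
Iter 7: z = -0.1152 + -0.1492i, |z|^2 = 0.0355
Iter 8: z = 0.1339 + 0.6529i, |z|^2 = 0.4443
Iter 9: z = -0.2656 + 0.7934i, |z|^2 = 0.7000
Iter 10: z = -0.4161 + 0.1972i, |z|^2 = 0.2120
Iter 11: z = 0.2771 + 0.4545i, |z|^2 = 0.2833
Iter 12: z = 0.0131 + 0.8704i, |z|^2 = 0.7578
Iter 13: z = -0.6146 + 0.6413i, |z|^2 = 0.7890
Iter 14: z = 0.1093 + -0.1698i, |z|^2 = 0.0408
Iter 15: z = 0.1260 + 0.5814i, |z|^2 = 0.3540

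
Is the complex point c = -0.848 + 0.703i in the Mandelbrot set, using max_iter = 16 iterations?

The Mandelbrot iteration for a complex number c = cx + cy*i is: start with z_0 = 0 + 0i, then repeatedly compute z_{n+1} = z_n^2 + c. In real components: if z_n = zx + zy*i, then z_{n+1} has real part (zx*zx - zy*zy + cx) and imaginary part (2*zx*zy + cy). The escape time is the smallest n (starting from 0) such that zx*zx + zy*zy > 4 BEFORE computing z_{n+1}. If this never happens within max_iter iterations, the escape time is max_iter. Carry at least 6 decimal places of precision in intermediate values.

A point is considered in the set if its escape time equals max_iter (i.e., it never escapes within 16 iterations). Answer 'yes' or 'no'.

Answer: no

Derivation:
z_0 = 0 + 0i, c = -0.8480 + 0.7030i
Iter 1: z = -0.8480 + 0.7030i, |z|^2 = 1.2133
Iter 2: z = -0.6231 + -0.4893i, |z|^2 = 0.6277
Iter 3: z = -0.6991 + 1.3128i, |z|^2 = 2.2121
Iter 4: z = -2.0825 + -1.1326i, |z|^2 = 5.6197
Escaped at iteration 4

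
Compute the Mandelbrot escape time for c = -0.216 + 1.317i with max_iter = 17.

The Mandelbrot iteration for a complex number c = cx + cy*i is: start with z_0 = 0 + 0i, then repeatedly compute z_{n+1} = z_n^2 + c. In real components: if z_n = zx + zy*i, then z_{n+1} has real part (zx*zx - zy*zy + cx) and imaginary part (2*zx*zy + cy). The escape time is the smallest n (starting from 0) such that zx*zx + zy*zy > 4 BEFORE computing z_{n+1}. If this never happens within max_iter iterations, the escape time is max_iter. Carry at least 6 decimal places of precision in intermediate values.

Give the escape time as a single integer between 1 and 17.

z_0 = 0 + 0i, c = -0.2160 + 1.3170i
Iter 1: z = -0.2160 + 1.3170i, |z|^2 = 1.7811
Iter 2: z = -1.9038 + 0.7481i, |z|^2 = 4.1842
Escaped at iteration 2

Answer: 2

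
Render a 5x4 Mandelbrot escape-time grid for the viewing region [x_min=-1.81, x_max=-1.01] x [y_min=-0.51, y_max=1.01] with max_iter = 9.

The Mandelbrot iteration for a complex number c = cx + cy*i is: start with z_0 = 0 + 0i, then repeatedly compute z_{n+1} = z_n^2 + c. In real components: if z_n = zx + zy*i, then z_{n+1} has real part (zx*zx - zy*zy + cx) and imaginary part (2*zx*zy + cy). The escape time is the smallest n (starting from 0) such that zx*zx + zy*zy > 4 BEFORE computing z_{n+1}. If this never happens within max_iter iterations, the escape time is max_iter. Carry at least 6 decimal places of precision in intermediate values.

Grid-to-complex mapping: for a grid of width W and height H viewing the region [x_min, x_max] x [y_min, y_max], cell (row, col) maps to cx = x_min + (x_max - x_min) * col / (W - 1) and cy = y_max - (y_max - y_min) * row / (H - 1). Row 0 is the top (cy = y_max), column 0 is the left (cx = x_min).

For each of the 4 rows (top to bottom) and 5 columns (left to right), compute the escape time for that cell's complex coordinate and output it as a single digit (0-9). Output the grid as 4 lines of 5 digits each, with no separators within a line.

Answer: 12333
33355
99999
33345

Derivation:
(row=0, col=0): c = -1.8100 + 1.0100i → escape time 1
(row=0, col=1): c = -1.6100 + 1.0100i → escape time 2
(row=0, col=2): c = -1.4100 + 1.0100i → escape time 3
(row=0, col=3): c = -1.2100 + 1.0100i → escape time 3
(row=0, col=4): c = -1.0100 + 1.0100i → escape time 3
(row=1, col=0): c = -1.8100 + 0.5033i → escape time 3
(row=1, col=1): c = -1.6100 + 0.5033i → escape time 3
(row=1, col=2): c = -1.4100 + 0.5033i → escape time 3
(row=1, col=3): c = -1.2100 + 0.5033i → escape time 5
(row=1, col=4): c = -1.0100 + 0.5033i → escape time 5
(row=2, col=0): c = -1.8100 + -0.0033i → escape time 9
(row=2, col=1): c = -1.6100 + -0.0033i → escape time 9
(row=2, col=2): c = -1.4100 + -0.0033i → escape time 9
(row=2, col=3): c = -1.2100 + -0.0033i → escape time 9
(row=2, col=4): c = -1.0100 + -0.0033i → escape time 9
(row=3, col=0): c = -1.8100 + -0.5100i → escape time 3
(row=3, col=1): c = -1.6100 + -0.5100i → escape time 3
(row=3, col=2): c = -1.4100 + -0.5100i → escape time 3
(row=3, col=3): c = -1.2100 + -0.5100i → escape time 4
(row=3, col=4): c = -1.0100 + -0.5100i → escape time 5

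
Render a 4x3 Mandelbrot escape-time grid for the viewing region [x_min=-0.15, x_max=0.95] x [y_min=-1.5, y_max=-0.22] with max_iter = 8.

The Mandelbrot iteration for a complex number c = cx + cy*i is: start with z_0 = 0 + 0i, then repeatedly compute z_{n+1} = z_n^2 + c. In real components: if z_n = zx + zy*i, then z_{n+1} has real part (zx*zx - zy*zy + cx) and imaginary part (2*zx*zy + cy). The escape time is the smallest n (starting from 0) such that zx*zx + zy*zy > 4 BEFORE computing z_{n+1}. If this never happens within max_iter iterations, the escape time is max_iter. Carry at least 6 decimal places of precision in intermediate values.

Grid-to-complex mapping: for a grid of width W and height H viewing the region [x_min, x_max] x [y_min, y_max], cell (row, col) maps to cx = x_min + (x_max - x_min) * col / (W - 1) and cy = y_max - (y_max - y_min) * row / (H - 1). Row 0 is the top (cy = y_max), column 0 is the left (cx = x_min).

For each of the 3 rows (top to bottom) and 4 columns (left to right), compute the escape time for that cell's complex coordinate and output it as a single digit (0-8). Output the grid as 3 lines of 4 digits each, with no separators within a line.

Answer: 8843
8532
2222

Derivation:
(row=0, col=0): c = -0.1500 + -0.2200i → escape time 8
(row=0, col=1): c = 0.2167 + -0.2200i → escape time 8
(row=0, col=2): c = 0.5833 + -0.2200i → escape time 4
(row=0, col=3): c = 0.9500 + -0.2200i → escape time 3
(row=1, col=0): c = -0.1500 + -0.8600i → escape time 8
(row=1, col=1): c = 0.2167 + -0.8600i → escape time 5
(row=1, col=2): c = 0.5833 + -0.8600i → escape time 3
(row=1, col=3): c = 0.9500 + -0.8600i → escape time 2
(row=2, col=0): c = -0.1500 + -1.5000i → escape time 2
(row=2, col=1): c = 0.2167 + -1.5000i → escape time 2
(row=2, col=2): c = 0.5833 + -1.5000i → escape time 2
(row=2, col=3): c = 0.9500 + -1.5000i → escape time 2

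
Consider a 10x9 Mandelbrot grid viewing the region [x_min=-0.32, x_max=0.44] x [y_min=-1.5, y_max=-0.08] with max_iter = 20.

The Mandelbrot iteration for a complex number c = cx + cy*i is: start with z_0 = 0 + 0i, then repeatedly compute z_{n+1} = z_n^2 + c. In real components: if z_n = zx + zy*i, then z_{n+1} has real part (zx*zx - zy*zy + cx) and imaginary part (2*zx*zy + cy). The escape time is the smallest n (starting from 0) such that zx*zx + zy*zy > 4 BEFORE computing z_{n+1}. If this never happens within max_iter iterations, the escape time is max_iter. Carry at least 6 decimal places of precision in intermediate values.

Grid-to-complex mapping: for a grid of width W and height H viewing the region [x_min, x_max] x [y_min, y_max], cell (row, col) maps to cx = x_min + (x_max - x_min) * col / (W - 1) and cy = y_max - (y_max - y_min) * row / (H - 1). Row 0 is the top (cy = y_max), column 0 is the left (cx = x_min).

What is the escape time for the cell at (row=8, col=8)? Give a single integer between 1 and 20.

Answer: 2

Derivation:
z_0 = 0 + 0i, c = 0.3556 + -1.5000i
Iter 1: z = 0.3556 + -1.5000i, |z|^2 = 2.3764
Iter 2: z = -1.7680 + -2.5667i, |z|^2 = 9.7137
Escaped at iteration 2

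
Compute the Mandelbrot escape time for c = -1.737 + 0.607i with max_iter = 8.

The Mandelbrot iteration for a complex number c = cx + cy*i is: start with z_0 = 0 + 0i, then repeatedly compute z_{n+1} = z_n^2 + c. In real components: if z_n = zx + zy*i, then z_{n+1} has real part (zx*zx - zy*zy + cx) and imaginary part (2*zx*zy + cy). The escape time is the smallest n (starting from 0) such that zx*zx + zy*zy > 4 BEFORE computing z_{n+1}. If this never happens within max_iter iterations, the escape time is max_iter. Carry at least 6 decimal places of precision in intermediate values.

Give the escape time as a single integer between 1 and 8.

Answer: 3

Derivation:
z_0 = 0 + 0i, c = -1.7370 + 0.6070i
Iter 1: z = -1.7370 + 0.6070i, |z|^2 = 3.3856
Iter 2: z = 0.9117 + -1.5017i, |z|^2 = 3.0864
Iter 3: z = -3.1609 + -2.1313i, |z|^2 = 14.5338
Escaped at iteration 3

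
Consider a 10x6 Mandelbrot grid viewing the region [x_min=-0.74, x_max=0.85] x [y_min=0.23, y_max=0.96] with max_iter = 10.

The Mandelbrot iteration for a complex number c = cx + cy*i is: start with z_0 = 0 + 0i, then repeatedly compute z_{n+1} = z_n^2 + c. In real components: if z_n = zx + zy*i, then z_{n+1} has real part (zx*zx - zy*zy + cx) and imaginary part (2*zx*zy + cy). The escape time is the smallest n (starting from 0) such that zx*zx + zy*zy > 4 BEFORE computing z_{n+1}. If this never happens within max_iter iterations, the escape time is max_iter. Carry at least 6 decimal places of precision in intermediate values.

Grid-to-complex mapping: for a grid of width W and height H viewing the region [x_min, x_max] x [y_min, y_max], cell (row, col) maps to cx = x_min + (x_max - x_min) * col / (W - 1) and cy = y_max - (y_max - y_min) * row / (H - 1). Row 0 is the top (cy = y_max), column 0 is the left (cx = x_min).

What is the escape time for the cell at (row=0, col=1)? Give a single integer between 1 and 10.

Answer: 4

Derivation:
z_0 = 0 + 0i, c = -0.5633 + 0.9600i
Iter 1: z = -0.5633 + 0.9600i, |z|^2 = 1.2389
Iter 2: z = -1.1676 + -0.1216i, |z|^2 = 1.3781
Iter 3: z = 0.7851 + 1.2440i, |z|^2 = 2.1639
Iter 4: z = -1.4943 + 2.9134i, |z|^2 = 10.7207
Escaped at iteration 4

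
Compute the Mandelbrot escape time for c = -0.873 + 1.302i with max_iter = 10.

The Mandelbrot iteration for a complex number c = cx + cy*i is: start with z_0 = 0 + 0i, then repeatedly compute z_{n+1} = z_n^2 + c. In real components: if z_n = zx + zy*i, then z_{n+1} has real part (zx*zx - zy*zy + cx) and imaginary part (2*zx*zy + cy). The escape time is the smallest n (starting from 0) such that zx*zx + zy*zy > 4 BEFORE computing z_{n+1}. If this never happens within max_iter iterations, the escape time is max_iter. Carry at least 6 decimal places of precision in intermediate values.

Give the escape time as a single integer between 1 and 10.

Answer: 2

Derivation:
z_0 = 0 + 0i, c = -0.8730 + 1.3020i
Iter 1: z = -0.8730 + 1.3020i, |z|^2 = 2.4573
Iter 2: z = -1.8061 + -0.9713i, |z|^2 = 4.2053
Escaped at iteration 2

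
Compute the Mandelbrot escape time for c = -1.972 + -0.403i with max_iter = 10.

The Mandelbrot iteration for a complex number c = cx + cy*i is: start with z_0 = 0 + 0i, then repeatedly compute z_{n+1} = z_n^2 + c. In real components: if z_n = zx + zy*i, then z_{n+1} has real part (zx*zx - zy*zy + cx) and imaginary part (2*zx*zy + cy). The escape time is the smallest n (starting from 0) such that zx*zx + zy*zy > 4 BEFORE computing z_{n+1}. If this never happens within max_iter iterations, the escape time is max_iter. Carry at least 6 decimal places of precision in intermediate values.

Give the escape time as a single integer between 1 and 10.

Answer: 1

Derivation:
z_0 = 0 + 0i, c = -1.9720 + -0.4030i
Iter 1: z = -1.9720 + -0.4030i, |z|^2 = 4.0512
Escaped at iteration 1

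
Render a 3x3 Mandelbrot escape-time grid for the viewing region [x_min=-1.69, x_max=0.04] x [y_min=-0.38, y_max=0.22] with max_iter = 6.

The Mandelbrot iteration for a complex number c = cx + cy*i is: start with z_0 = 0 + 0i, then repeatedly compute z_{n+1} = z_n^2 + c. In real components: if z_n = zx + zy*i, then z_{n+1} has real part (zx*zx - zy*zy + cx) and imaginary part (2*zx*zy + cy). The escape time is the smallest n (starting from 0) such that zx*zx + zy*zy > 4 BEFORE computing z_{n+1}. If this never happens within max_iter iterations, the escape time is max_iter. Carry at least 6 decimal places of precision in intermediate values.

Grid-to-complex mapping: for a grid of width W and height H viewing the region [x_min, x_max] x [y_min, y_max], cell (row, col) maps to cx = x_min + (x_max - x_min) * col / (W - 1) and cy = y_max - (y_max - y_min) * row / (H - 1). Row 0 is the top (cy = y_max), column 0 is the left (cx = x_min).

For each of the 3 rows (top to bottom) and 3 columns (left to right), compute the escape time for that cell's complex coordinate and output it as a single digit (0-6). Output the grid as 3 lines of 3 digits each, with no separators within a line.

(row=0, col=0): c = -1.6900 + 0.2200i → escape time 4
(row=0, col=1): c = -0.8250 + 0.2200i → escape time 6
(row=0, col=2): c = 0.0400 + 0.2200i → escape time 6
(row=1, col=0): c = -1.6900 + -0.0800i → escape time 6
(row=1, col=1): c = -0.8250 + -0.0800i → escape time 6
(row=1, col=2): c = 0.0400 + -0.0800i → escape time 6
(row=2, col=0): c = -1.6900 + -0.3800i → escape time 3
(row=2, col=1): c = -0.8250 + -0.3800i → escape time 6
(row=2, col=2): c = 0.0400 + -0.3800i → escape time 6

Answer: 466
666
366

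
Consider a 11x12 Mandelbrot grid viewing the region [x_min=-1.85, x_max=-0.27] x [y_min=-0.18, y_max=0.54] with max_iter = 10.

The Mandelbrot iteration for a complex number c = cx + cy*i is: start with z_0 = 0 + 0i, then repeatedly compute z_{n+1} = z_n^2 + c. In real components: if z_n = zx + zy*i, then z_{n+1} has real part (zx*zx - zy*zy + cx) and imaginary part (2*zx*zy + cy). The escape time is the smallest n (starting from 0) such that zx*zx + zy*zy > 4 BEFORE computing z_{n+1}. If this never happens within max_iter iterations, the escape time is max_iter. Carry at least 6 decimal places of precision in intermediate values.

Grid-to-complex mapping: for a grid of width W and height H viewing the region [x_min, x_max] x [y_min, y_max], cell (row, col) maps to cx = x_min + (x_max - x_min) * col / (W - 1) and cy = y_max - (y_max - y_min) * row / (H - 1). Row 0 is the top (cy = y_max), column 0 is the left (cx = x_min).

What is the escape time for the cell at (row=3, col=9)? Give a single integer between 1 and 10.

Answer: 10

Derivation:
z_0 = 0 + 0i, c = -0.4280 + 0.3436i
Iter 1: z = -0.4280 + 0.3436i, |z|^2 = 0.3013
Iter 2: z = -0.3629 + 0.0495i, |z|^2 = 0.1341
Iter 3: z = -0.2988 + 0.3077i, |z|^2 = 0.1839
Iter 4: z = -0.4334 + 0.1598i, |z|^2 = 0.2134
Iter 5: z = -0.2657 + 0.2051i, |z|^2 = 0.1127
Iter 6: z = -0.3995 + 0.2346i, |z|^2 = 0.2147
Iter 7: z = -0.3235 + 0.1562i, |z|^2 = 0.1290
Iter 8: z = -0.3478 + 0.2426i, |z|^2 = 0.1798
Iter 9: z = -0.3659 + 0.1749i, |z|^2 = 0.1645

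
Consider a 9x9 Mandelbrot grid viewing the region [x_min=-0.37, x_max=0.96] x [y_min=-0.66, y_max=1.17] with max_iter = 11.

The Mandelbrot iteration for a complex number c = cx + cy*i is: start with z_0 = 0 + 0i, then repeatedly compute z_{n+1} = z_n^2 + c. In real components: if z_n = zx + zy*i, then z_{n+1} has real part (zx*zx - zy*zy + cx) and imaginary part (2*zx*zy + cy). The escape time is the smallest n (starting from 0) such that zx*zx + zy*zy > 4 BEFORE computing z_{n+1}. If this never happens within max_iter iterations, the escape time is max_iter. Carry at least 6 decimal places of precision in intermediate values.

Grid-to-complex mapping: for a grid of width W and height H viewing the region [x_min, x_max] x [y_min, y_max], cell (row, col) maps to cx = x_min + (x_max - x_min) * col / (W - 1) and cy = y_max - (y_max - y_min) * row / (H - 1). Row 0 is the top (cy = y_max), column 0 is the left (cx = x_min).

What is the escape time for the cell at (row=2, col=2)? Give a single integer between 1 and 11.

Answer: 11

Derivation:
z_0 = 0 + 0i, c = -0.0375 + 0.7125i
Iter 1: z = -0.0375 + 0.7125i, |z|^2 = 0.5091
Iter 2: z = -0.5437 + 0.6591i, |z|^2 = 0.7300
Iter 3: z = -0.1762 + -0.0042i, |z|^2 = 0.0311
Iter 4: z = -0.0065 + 0.7140i, |z|^2 = 0.5098
Iter 5: z = -0.5472 + 0.7033i, |z|^2 = 0.7940
Iter 6: z = -0.2326 + -0.0572i, |z|^2 = 0.0574
Iter 7: z = 0.0133 + 0.7391i, |z|^2 = 0.5465
Iter 8: z = -0.5836 + 0.7322i, |z|^2 = 0.8767
Iter 9: z = -0.2330 + -0.1421i, |z|^2 = 0.0745
Iter 10: z = -0.0034 + 0.7787i, |z|^2 = 0.6065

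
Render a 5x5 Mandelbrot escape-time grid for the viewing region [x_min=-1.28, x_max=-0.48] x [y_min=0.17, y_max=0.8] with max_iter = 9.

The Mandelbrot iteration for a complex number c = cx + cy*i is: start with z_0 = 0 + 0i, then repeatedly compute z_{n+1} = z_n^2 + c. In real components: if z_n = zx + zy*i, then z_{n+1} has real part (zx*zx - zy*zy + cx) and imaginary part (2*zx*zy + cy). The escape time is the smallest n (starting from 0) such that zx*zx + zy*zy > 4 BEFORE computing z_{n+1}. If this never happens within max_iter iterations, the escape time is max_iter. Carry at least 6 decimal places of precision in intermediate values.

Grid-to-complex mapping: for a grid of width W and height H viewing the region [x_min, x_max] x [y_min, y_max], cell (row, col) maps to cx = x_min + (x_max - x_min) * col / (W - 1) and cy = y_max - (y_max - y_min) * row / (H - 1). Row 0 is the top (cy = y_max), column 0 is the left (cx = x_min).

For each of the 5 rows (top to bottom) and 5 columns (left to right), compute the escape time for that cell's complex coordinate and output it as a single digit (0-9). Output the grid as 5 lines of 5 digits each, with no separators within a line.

(row=0, col=0): c = -1.2800 + 0.8000i → escape time 3
(row=0, col=1): c = -1.0800 + 0.8000i → escape time 3
(row=0, col=2): c = -0.8800 + 0.8000i → escape time 4
(row=0, col=3): c = -0.6800 + 0.8000i → escape time 4
(row=0, col=4): c = -0.4800 + 0.8000i → escape time 6
(row=1, col=0): c = -1.2800 + 0.6425i → escape time 3
(row=1, col=1): c = -1.0800 + 0.6425i → escape time 4
(row=1, col=2): c = -0.8800 + 0.6425i → escape time 5
(row=1, col=3): c = -0.6800 + 0.6425i → escape time 6
(row=1, col=4): c = -0.4800 + 0.6425i → escape time 9
(row=2, col=0): c = -1.2800 + 0.4850i → escape time 4
(row=2, col=1): c = -1.0800 + 0.4850i → escape time 5
(row=2, col=2): c = -0.8800 + 0.4850i → escape time 6
(row=2, col=3): c = -0.6800 + 0.4850i → escape time 9
(row=2, col=4): c = -0.4800 + 0.4850i → escape time 9
(row=3, col=0): c = -1.2800 + 0.3275i → escape time 8
(row=3, col=1): c = -1.0800 + 0.3275i → escape time 9
(row=3, col=2): c = -0.8800 + 0.3275i → escape time 9
(row=3, col=3): c = -0.6800 + 0.3275i → escape time 9
(row=3, col=4): c = -0.4800 + 0.3275i → escape time 9
(row=4, col=0): c = -1.2800 + 0.1700i → escape time 9
(row=4, col=1): c = -1.0800 + 0.1700i → escape time 9
(row=4, col=2): c = -0.8800 + 0.1700i → escape time 9
(row=4, col=3): c = -0.6800 + 0.1700i → escape time 9
(row=4, col=4): c = -0.4800 + 0.1700i → escape time 9

Answer: 33446
34569
45699
89999
99999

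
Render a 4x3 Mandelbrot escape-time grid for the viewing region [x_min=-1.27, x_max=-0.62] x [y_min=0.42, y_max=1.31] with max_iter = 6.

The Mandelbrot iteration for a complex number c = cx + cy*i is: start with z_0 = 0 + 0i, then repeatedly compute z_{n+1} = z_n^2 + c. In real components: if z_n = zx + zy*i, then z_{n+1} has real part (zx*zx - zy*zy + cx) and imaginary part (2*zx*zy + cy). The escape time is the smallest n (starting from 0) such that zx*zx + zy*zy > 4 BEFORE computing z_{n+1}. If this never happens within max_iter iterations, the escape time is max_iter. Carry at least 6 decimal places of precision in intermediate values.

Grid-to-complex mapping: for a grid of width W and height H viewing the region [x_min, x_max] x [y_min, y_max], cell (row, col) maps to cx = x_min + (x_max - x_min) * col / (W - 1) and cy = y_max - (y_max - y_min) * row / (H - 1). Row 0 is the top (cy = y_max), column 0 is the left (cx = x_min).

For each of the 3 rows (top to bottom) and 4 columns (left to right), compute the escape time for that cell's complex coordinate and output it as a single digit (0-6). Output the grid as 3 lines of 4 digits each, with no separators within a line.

Answer: 2223
3344
6666

Derivation:
(row=0, col=0): c = -1.2700 + 1.3100i → escape time 2
(row=0, col=1): c = -1.0533 + 1.3100i → escape time 2
(row=0, col=2): c = -0.8367 + 1.3100i → escape time 2
(row=0, col=3): c = -0.6200 + 1.3100i → escape time 3
(row=1, col=0): c = -1.2700 + 0.8650i → escape time 3
(row=1, col=1): c = -1.0533 + 0.8650i → escape time 3
(row=1, col=2): c = -0.8367 + 0.8650i → escape time 4
(row=1, col=3): c = -0.6200 + 0.8650i → escape time 4
(row=2, col=0): c = -1.2700 + 0.4200i → escape time 6
(row=2, col=1): c = -1.0533 + 0.4200i → escape time 6
(row=2, col=2): c = -0.8367 + 0.4200i → escape time 6
(row=2, col=3): c = -0.6200 + 0.4200i → escape time 6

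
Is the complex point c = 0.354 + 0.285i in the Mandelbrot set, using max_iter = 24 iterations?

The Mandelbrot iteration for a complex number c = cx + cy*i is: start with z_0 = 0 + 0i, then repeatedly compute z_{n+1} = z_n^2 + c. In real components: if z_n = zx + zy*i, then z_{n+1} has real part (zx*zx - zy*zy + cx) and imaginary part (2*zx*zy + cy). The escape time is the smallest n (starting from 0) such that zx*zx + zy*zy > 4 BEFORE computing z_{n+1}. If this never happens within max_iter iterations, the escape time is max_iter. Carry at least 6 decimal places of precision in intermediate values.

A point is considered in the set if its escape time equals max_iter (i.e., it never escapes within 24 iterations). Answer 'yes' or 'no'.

Answer: yes

Derivation:
z_0 = 0 + 0i, c = 0.3540 + 0.2850i
Iter 1: z = 0.3540 + 0.2850i, |z|^2 = 0.2065
Iter 2: z = 0.3981 + 0.4868i, |z|^2 = 0.3954
Iter 3: z = 0.2755 + 0.6726i, |z|^2 = 0.5283
Iter 4: z = -0.0224 + 0.6556i, |z|^2 = 0.4303
Iter 5: z = -0.0753 + 0.2556i, |z|^2 = 0.0710
Iter 6: z = 0.2943 + 0.2465i, |z|^2 = 0.1474
Iter 7: z = 0.3799 + 0.4301i, |z|^2 = 0.3293
Iter 8: z = 0.3133 + 0.6118i, |z|^2 = 0.4724
Iter 9: z = 0.0779 + 0.6684i, |z|^2 = 0.4528
Iter 10: z = -0.0866 + 0.3891i, |z|^2 = 0.1589
Iter 11: z = 0.2101 + 0.2176i, |z|^2 = 0.0915
Iter 12: z = 0.3508 + 0.3764i, |z|^2 = 0.2648
Iter 13: z = 0.3354 + 0.5491i, |z|^2 = 0.4140
Iter 14: z = 0.1650 + 0.6533i, |z|^2 = 0.4540
Iter 15: z = -0.0456 + 0.5005i, |z|^2 = 0.2526
Iter 16: z = 0.1055 + 0.2394i, |z|^2 = 0.0684
Iter 17: z = 0.3078 + 0.3355i, |z|^2 = 0.2073
Iter 18: z = 0.3362 + 0.4916i, |z|^2 = 0.3547
Iter 19: z = 0.2254 + 0.6155i, |z|^2 = 0.4297
Iter 20: z = 0.0259 + 0.5624i, |z|^2 = 0.3170
Iter 21: z = 0.0383 + 0.3142i, |z|^2 = 0.1002
Iter 22: z = 0.2568 + 0.3091i, |z|^2 = 0.1615
Iter 23: z = 0.3244 + 0.4437i, |z|^2 = 0.3021
Did not escape in 24 iterations → in set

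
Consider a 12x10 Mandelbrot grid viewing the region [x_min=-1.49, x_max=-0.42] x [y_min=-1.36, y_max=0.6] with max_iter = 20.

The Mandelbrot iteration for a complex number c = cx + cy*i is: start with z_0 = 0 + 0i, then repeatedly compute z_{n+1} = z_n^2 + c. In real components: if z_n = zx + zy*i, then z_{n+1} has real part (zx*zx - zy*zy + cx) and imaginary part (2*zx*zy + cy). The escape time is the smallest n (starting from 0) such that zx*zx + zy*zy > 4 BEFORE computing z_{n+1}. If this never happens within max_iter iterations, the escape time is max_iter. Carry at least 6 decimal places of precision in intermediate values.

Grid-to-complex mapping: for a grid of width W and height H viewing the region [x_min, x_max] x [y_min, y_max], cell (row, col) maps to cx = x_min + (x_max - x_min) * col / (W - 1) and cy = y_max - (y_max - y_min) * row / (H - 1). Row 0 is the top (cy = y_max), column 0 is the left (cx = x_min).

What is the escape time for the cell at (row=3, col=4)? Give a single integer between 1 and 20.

z_0 = 0 + 0i, c = -1.1009 + -0.0533i
Iter 1: z = -1.1009 + -0.0533i, |z|^2 = 1.2148
Iter 2: z = 0.1082 + 0.0641i, |z|^2 = 0.0158
Iter 3: z = -1.0933 + -0.0395i, |z|^2 = 1.1969
Iter 4: z = 0.0928 + 0.0329i, |z|^2 = 0.0097
Iter 5: z = -1.0934 + -0.0472i, |z|^2 = 1.1977
Iter 6: z = 0.0923 + 0.0499i, |z|^2 = 0.0110
Iter 7: z = -1.0949 + -0.0441i, |z|^2 = 1.2007
Iter 8: z = 0.0959 + 0.0433i, |z|^2 = 0.0111
Iter 9: z = -1.0936 + -0.0450i, |z|^2 = 1.1980
Iter 10: z = 0.0930 + 0.0452i, |z|^2 = 0.0107
Iter 11: z = -1.0943 + -0.0449i, |z|^2 = 1.1995
Iter 12: z = 0.0946 + 0.0450i, |z|^2 = 0.0110
Iter 13: z = -1.0940 + -0.0448i, |z|^2 = 1.1988
Iter 14: z = 0.0939 + 0.0447i, |z|^2 = 0.0108
Iter 15: z = -1.0941 + -0.0449i, |z|^2 = 1.1991
Iter 16: z = 0.0941 + 0.0450i, |z|^2 = 0.0109
Iter 17: z = -1.0941 + -0.0449i, |z|^2 = 1.1990
Iter 18: z = 0.0941 + 0.0448i, |z|^2 = 0.0109
Iter 19: z = -1.0941 + -0.0449i, |z|^2 = 1.1990

Answer: 20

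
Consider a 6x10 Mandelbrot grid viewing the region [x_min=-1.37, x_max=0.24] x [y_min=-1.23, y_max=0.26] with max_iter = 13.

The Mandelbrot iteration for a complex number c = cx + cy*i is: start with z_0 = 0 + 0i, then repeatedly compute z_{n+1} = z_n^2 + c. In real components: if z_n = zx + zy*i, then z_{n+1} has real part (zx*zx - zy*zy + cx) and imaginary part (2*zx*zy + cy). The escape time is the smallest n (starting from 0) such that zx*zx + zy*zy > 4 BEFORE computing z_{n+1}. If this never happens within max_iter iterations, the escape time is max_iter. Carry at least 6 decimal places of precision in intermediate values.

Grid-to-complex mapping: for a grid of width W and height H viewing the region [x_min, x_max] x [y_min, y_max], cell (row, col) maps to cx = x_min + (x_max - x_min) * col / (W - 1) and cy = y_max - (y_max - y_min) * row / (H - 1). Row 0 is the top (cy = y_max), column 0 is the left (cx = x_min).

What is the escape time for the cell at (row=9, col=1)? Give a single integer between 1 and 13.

z_0 = 0 + 0i, c = -1.0480 + -1.2300i
Iter 1: z = -1.0480 + -1.2300i, |z|^2 = 2.6112
Iter 2: z = -1.4626 + 1.3481i, |z|^2 = 3.9565
Iter 3: z = -0.7261 + -5.1734i, |z|^2 = 27.2913
Escaped at iteration 3

Answer: 3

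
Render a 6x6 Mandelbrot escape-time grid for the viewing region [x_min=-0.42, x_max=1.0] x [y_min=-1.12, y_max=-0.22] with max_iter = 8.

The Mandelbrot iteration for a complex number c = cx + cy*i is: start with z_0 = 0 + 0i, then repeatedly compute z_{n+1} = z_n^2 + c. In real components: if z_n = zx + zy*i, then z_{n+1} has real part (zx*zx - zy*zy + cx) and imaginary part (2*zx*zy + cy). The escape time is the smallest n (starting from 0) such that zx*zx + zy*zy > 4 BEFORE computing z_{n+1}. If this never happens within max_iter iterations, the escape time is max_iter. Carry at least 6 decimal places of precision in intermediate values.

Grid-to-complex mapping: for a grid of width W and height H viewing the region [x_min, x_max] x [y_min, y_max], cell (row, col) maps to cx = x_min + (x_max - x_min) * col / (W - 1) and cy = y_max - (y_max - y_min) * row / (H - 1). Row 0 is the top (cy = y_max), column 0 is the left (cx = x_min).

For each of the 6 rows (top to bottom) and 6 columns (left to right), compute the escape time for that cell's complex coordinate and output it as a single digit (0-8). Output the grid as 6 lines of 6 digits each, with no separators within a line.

(row=0, col=0): c = -0.4200 + -0.2200i → escape time 8
(row=0, col=1): c = -0.1360 + -0.2200i → escape time 8
(row=0, col=2): c = 0.1480 + -0.2200i → escape time 8
(row=0, col=3): c = 0.4320 + -0.2200i → escape time 8
(row=0, col=4): c = 0.7160 + -0.2200i → escape time 3
(row=0, col=5): c = 1.0000 + -0.2200i → escape time 2
(row=1, col=0): c = -0.4200 + -0.4000i → escape time 8
(row=1, col=1): c = -0.1360 + -0.4000i → escape time 8
(row=1, col=2): c = 0.1480 + -0.4000i → escape time 8
(row=1, col=3): c = 0.4320 + -0.4000i → escape time 8
(row=1, col=4): c = 0.7160 + -0.4000i → escape time 3
(row=1, col=5): c = 1.0000 + -0.4000i → escape time 2
(row=2, col=0): c = -0.4200 + -0.5800i → escape time 8
(row=2, col=1): c = -0.1360 + -0.5800i → escape time 8
(row=2, col=2): c = 0.1480 + -0.5800i → escape time 8
(row=2, col=3): c = 0.4320 + -0.5800i → escape time 6
(row=2, col=4): c = 0.7160 + -0.5800i → escape time 3
(row=2, col=5): c = 1.0000 + -0.5800i → escape time 2
(row=3, col=0): c = -0.4200 + -0.7600i → escape time 6
(row=3, col=1): c = -0.1360 + -0.7600i → escape time 8
(row=3, col=2): c = 0.1480 + -0.7600i → escape time 6
(row=3, col=3): c = 0.4320 + -0.7600i → escape time 4
(row=3, col=4): c = 0.7160 + -0.7600i → escape time 3
(row=3, col=5): c = 1.0000 + -0.7600i → escape time 2
(row=4, col=0): c = -0.4200 + -0.9400i → escape time 5
(row=4, col=1): c = -0.1360 + -0.9400i → escape time 8
(row=4, col=2): c = 0.1480 + -0.9400i → escape time 4
(row=4, col=3): c = 0.4320 + -0.9400i → escape time 3
(row=4, col=4): c = 0.7160 + -0.9400i → escape time 2
(row=4, col=5): c = 1.0000 + -0.9400i → escape time 2
(row=5, col=0): c = -0.4200 + -1.1200i → escape time 4
(row=5, col=1): c = -0.1360 + -1.1200i → escape time 5
(row=5, col=2): c = 0.1480 + -1.1200i → escape time 3
(row=5, col=3): c = 0.4320 + -1.1200i → escape time 2
(row=5, col=4): c = 0.7160 + -1.1200i → escape time 2
(row=5, col=5): c = 1.0000 + -1.1200i → escape time 2

Answer: 888832
888832
888632
686432
584322
453222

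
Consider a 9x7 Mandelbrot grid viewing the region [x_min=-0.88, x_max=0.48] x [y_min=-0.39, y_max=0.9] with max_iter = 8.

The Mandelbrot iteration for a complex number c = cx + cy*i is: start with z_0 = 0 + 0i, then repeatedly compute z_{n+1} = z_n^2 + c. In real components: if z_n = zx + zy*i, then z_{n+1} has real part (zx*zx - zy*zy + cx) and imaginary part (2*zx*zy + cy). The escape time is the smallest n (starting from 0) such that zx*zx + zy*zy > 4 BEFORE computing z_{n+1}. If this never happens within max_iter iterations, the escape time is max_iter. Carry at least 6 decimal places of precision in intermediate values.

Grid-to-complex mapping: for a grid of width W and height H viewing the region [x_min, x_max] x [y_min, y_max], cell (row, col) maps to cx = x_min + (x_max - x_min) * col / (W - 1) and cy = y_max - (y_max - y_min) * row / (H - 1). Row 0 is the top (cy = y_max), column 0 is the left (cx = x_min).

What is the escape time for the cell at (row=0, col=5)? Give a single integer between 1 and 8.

Answer: 8

Derivation:
z_0 = 0 + 0i, c = -0.0300 + 0.9000i
Iter 1: z = -0.0300 + 0.9000i, |z|^2 = 0.8109
Iter 2: z = -0.8391 + 0.8460i, |z|^2 = 1.4198
Iter 3: z = -0.0416 + -0.5198i, |z|^2 = 0.2719
Iter 4: z = -0.2984 + 0.9433i, |z|^2 = 0.9788
Iter 5: z = -0.8307 + 0.3370i, |z|^2 = 0.8037
Iter 6: z = 0.5465 + 0.3401i, |z|^2 = 0.4143
Iter 7: z = 0.1530 + 1.2717i, |z|^2 = 1.6406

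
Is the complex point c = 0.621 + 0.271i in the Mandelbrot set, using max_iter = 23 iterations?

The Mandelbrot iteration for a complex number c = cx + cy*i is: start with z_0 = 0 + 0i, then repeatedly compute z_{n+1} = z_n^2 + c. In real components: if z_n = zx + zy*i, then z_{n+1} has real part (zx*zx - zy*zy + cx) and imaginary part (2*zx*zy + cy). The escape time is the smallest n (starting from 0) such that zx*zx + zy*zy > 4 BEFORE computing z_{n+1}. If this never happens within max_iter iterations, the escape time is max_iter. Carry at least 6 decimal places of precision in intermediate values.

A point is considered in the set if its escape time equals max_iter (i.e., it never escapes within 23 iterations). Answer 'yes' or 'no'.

Answer: no

Derivation:
z_0 = 0 + 0i, c = 0.6210 + 0.2710i
Iter 1: z = 0.6210 + 0.2710i, |z|^2 = 0.4591
Iter 2: z = 0.9332 + 0.6076i, |z|^2 = 1.2400
Iter 3: z = 1.1227 + 1.4050i, |z|^2 = 3.2345
Iter 4: z = -0.0925 + 3.4258i, |z|^2 = 11.7446
Escaped at iteration 4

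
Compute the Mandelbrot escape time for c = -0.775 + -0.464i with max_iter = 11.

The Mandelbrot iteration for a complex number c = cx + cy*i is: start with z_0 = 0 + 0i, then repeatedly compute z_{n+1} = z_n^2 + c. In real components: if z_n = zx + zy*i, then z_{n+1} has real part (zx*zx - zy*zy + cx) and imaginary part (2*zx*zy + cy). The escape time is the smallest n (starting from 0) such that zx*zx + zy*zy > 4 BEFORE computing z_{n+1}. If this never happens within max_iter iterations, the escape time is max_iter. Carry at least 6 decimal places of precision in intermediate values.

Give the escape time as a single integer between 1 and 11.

z_0 = 0 + 0i, c = -0.7750 + -0.4640i
Iter 1: z = -0.7750 + -0.4640i, |z|^2 = 0.8159
Iter 2: z = -0.3897 + 0.2552i, |z|^2 = 0.2170
Iter 3: z = -0.6883 + -0.6629i, |z|^2 = 0.9132
Iter 4: z = -0.7407 + 0.4485i, |z|^2 = 0.7498
Iter 5: z = -0.4275 + -1.1284i, |z|^2 = 1.4561
Iter 6: z = -1.8655 + 0.5009i, |z|^2 = 3.7310
Iter 7: z = 2.4543 + -2.3328i, |z|^2 = 11.4655
Escaped at iteration 7

Answer: 7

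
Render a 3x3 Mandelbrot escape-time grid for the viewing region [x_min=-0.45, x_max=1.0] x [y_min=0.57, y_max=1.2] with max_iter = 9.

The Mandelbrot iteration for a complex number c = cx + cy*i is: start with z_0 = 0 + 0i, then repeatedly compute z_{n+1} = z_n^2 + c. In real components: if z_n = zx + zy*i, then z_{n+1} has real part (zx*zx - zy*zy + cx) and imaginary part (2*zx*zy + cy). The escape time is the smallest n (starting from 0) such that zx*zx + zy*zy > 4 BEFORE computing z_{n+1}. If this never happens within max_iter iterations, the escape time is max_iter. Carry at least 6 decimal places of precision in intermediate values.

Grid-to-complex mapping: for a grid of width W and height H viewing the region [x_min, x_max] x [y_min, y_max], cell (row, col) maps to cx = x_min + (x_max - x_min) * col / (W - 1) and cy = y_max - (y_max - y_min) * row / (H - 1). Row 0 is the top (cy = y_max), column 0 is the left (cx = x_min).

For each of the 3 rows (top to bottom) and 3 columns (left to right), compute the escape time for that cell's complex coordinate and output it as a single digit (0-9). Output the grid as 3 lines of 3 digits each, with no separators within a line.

(row=0, col=0): c = -0.4500 + 1.2000i → escape time 3
(row=0, col=1): c = 0.2750 + 1.2000i → escape time 2
(row=0, col=2): c = 1.0000 + 1.2000i → escape time 2
(row=1, col=0): c = -0.4500 + 0.8850i → escape time 5
(row=1, col=1): c = 0.2750 + 0.8850i → escape time 4
(row=1, col=2): c = 1.0000 + 0.8850i → escape time 2
(row=2, col=0): c = -0.4500 + 0.5700i → escape time 9
(row=2, col=1): c = 0.2750 + 0.5700i → escape time 9
(row=2, col=2): c = 1.0000 + 0.5700i → escape time 2

Answer: 322
542
992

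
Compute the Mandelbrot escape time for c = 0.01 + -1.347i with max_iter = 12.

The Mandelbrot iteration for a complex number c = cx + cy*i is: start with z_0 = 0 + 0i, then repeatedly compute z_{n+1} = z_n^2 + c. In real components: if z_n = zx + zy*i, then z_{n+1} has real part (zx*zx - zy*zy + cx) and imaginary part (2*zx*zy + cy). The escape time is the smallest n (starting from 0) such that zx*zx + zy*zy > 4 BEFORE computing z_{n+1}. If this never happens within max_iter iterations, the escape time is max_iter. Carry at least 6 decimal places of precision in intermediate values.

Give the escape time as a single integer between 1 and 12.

Answer: 2

Derivation:
z_0 = 0 + 0i, c = 0.0100 + -1.3470i
Iter 1: z = 0.0100 + -1.3470i, |z|^2 = 1.8145
Iter 2: z = -1.8043 + -1.3739i, |z|^2 = 5.1432
Escaped at iteration 2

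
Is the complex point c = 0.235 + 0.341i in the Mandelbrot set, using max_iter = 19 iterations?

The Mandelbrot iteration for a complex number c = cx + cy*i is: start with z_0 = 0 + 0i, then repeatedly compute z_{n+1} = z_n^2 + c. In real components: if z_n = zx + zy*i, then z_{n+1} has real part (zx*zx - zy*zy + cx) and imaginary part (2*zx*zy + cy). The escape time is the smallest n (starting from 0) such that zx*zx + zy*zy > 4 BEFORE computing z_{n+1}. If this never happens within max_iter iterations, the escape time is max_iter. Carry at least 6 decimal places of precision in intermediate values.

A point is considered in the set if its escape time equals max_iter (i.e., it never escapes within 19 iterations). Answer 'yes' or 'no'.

z_0 = 0 + 0i, c = 0.2350 + 0.3410i
Iter 1: z = 0.2350 + 0.3410i, |z|^2 = 0.1715
Iter 2: z = 0.1739 + 0.5013i, |z|^2 = 0.2815
Iter 3: z = 0.0140 + 0.5154i, |z|^2 = 0.2658
Iter 4: z = -0.0304 + 0.3554i, |z|^2 = 0.1272
Iter 5: z = 0.1096 + 0.3194i, |z|^2 = 0.1140
Iter 6: z = 0.1450 + 0.4110i, |z|^2 = 0.1900
Iter 7: z = 0.0871 + 0.4602i, |z|^2 = 0.2194
Iter 8: z = 0.0308 + 0.4212i, |z|^2 = 0.1783
Iter 9: z = 0.0586 + 0.3669i, |z|^2 = 0.1381
Iter 10: z = 0.1038 + 0.3840i, |z|^2 = 0.1582
Iter 11: z = 0.0983 + 0.4207i, |z|^2 = 0.1867
Iter 12: z = 0.0677 + 0.4237i, |z|^2 = 0.1841
Iter 13: z = 0.0600 + 0.3984i, |z|^2 = 0.1623
Iter 14: z = 0.0799 + 0.3888i, |z|^2 = 0.1576
Iter 15: z = 0.0902 + 0.4031i, |z|^2 = 0.1707
Iter 16: z = 0.0806 + 0.4137i, |z|^2 = 0.1777
Iter 17: z = 0.0703 + 0.4077i, |z|^2 = 0.1712
Iter 18: z = 0.0737 + 0.3983i, |z|^2 = 0.1641
Did not escape in 19 iterations → in set

Answer: yes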